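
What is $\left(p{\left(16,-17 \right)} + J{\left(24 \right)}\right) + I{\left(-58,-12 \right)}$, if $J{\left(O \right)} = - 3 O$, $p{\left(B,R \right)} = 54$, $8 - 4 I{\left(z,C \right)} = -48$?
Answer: $-4$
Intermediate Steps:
$I{\left(z,C \right)} = 14$ ($I{\left(z,C \right)} = 2 - -12 = 2 + 12 = 14$)
$\left(p{\left(16,-17 \right)} + J{\left(24 \right)}\right) + I{\left(-58,-12 \right)} = \left(54 - 72\right) + 14 = -18 + 14 = -4$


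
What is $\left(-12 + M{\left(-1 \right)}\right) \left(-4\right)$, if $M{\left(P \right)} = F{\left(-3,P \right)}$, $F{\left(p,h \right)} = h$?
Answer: $52$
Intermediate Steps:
$M{\left(P \right)} = P$
$\left(-12 + M{\left(-1 \right)}\right) \left(-4\right) = \left(-12 - 1\right) \left(-4\right) = \left(-13\right) \left(-4\right) = 52$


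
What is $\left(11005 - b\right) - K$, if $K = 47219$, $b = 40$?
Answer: $-36254$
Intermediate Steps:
$\left(11005 - b\right) - K = \left(11005 - 40\right) - 47219 = 10965 - 47219 = -36254$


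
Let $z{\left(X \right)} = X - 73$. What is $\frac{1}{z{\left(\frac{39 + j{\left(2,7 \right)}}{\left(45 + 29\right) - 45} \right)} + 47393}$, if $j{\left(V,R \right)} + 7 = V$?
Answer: $\frac{29}{1372314} \approx 2.1132 \cdot 10^{-5}$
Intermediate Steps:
$j{\left(V,R \right)} = -7 + V$
$z{\left(X \right)} = -73 + X$
$\frac{1}{z{\left(\frac{39 + j{\left(2,7 \right)}}{\left(45 + 29\right) - 45} \right)} + 47393} = \frac{1}{\left(-73 + \frac{39 + \left(-7 + 2\right)}{\left(45 + 29\right) - 45}\right) + 47393} = \frac{1}{\left(-73 + \frac{39 - 5}{74 - 45}\right) + 47393} = \frac{1}{\left(-73 + \frac{34}{29}\right) + 47393} = \frac{1}{- \frac{2083}{29} + 47393} = \frac{1}{\frac{1372314}{29}} = \frac{29}{1372314}$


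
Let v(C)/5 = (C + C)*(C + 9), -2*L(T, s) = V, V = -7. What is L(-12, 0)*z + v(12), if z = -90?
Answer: 2205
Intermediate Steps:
L(T, s) = 7/2 (L(T, s) = -1/2*(-7) = 7/2)
v(C) = 10*C*(9 + C) (v(C) = 5*((C + C)*(C + 9)) = 5*((2*C)*(9 + C)) = 5*(2*C*(9 + C)) = 10*C*(9 + C))
L(-12, 0)*z + v(12) = (7/2)*(-90) + 10*12*(9 + 12) = -315 + 10*12*21 = -315 + 2520 = 2205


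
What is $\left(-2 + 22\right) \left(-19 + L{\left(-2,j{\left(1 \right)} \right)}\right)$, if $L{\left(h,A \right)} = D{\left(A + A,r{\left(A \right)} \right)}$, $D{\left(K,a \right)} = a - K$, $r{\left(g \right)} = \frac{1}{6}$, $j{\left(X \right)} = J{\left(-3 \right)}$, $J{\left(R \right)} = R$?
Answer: $- \frac{770}{3} \approx -256.67$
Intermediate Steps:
$j{\left(X \right)} = -3$
$r{\left(g \right)} = \frac{1}{6}$
$L{\left(h,A \right)} = \frac{1}{6} - 2 A$ ($L{\left(h,A \right)} = \frac{1}{6} - \left(A + A\right) = \frac{1}{6} - 2 A$)
$\left(-2 + 22\right) \left(-19 + L{\left(-2,j{\left(1 \right)} \right)}\right) = \left(-2 + 22\right) \left(-19 + \left(\frac{1}{6} - -6\right)\right) = 20 \left(-19 + \left(\frac{1}{6} + 6\right)\right) = 20 \left(-19 + \frac{37}{6}\right) = 20 \left(- \frac{77}{6}\right) = - \frac{770}{3}$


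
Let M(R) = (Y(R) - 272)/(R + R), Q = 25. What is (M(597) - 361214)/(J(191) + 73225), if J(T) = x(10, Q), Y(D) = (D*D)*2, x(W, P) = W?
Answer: -43057697/8744259 ≈ -4.9241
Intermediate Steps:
Y(D) = 2*D**2 (Y(D) = D**2*2 = 2*D**2)
J(T) = 10
M(R) = (-272 + 2*R**2)/(2*R) (M(R) = (2*R**2 - 272)/(R + R) = (-272 + 2*R**2)/((2*R)) = (-272 + 2*R**2)*(1/(2*R)) = (-272 + 2*R**2)/(2*R))
(M(597) - 361214)/(J(191) + 73225) = ((597 - 136/597) - 361214)/(10 + 73225) = ((597 - 136*1/597) - 361214)/73235 = ((597 - 136/597) - 361214)*(1/73235) = (356273/597 - 361214)*(1/73235) = -215288485/597*1/73235 = -43057697/8744259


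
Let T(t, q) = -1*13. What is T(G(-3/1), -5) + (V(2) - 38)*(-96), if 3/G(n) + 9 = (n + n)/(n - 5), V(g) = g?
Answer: 3443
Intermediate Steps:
G(n) = 3/(-9 + 2*n/(-5 + n)) (G(n) = 3/(-9 + (n + n)/(n - 5)) = 3/(-9 + (2*n)/(-5 + n)) = 3/(-9 + 2*n/(-5 + n)))
T(t, q) = -13
T(G(-3/1), -5) + (V(2) - 38)*(-96) = -13 + (2 - 38)*(-96) = -13 - 36*(-96) = -13 + 3456 = 3443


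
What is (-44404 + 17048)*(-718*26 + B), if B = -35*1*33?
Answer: 542277988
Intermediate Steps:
B = -1155 (B = -35*33 = -1155)
(-44404 + 17048)*(-718*26 + B) = (-44404 + 17048)*(-718*26 - 1155) = -27356*(-18668 - 1155) = -27356*(-19823) = 542277988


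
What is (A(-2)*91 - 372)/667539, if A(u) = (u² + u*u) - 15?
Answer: -1009/667539 ≈ -0.0015115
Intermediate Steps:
A(u) = -15 + 2*u² (A(u) = (u² + u²) - 15 = 2*u² - 15 = -15 + 2*u²)
(A(-2)*91 - 372)/667539 = ((-15 + 2*(-2)²)*91 - 372)/667539 = ((-15 + 2*4)*91 - 372)*(1/667539) = ((-15 + 8)*91 - 372)*(1/667539) = (-7*91 - 372)*(1/667539) = (-637 - 372)*(1/667539) = -1009*1/667539 = -1009/667539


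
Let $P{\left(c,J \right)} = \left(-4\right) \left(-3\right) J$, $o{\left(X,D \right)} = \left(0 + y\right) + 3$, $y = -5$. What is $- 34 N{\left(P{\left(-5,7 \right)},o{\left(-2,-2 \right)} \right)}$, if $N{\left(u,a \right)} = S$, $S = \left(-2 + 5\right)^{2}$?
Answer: $-306$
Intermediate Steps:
$o{\left(X,D \right)} = -2$ ($o{\left(X,D \right)} = \left(0 - 5\right) + 3 = -5 + 3 = -2$)
$P{\left(c,J \right)} = 12 J$
$S = 9$ ($S = 3^{2} = 9$)
$N{\left(u,a \right)} = 9$
$- 34 N{\left(P{\left(-5,7 \right)},o{\left(-2,-2 \right)} \right)} = \left(-34\right) 9 = -306$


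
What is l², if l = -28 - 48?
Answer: 5776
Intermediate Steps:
l = -76
l² = (-76)² = 5776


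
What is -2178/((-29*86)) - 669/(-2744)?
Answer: 3822459/3421768 ≈ 1.1171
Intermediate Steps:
-2178/((-29*86)) - 669/(-2744) = -2178/(-2494) - 669*(-1/2744) = -2178*(-1/2494) + 669/2744 = 1089/1247 + 669/2744 = 3822459/3421768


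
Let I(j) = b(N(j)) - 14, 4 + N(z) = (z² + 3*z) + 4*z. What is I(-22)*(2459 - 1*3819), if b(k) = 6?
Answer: 10880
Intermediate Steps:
N(z) = -4 + z² + 7*z (N(z) = -4 + ((z² + 3*z) + 4*z) = -4 + (z² + 7*z) = -4 + z² + 7*z)
I(j) = -8 (I(j) = 6 - 14 = -8)
I(-22)*(2459 - 1*3819) = -8*(2459 - 1*3819) = -8*(2459 - 3819) = -8*(-1360) = 10880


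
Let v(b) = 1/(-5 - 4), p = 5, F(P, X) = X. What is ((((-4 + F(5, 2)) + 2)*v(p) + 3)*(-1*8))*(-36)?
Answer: 864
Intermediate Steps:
v(b) = -⅑ (v(b) = 1/(-9) = -⅑)
((((-4 + F(5, 2)) + 2)*v(p) + 3)*(-1*8))*(-36) = ((((-4 + 2) + 2)*(-⅑) + 3)*(-1*8))*(-36) = (((-2 + 2)*(-⅑) + 3)*(-8))*(-36) = ((0*(-⅑) + 3)*(-8))*(-36) = ((0 + 3)*(-8))*(-36) = (3*(-8))*(-36) = -24*(-36) = 864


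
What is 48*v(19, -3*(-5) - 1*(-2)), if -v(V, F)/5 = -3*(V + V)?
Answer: 27360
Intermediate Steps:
v(V, F) = 30*V (v(V, F) = -(-15)*(V + V) = -(-15)*2*V = -(-30)*V = 30*V)
48*v(19, -3*(-5) - 1*(-2)) = 48*(30*19) = 48*570 = 27360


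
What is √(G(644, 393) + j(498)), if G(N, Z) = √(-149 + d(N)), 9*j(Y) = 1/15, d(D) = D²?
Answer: √(15 + 2025*√414587)/45 ≈ 25.375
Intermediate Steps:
j(Y) = 1/135 (j(Y) = (⅑)/15 = (⅑)*(1/15) = 1/135)
G(N, Z) = √(-149 + N²)
√(G(644, 393) + j(498)) = √(√(-149 + 644²) + 1/135) = √(√(-149 + 414736) + 1/135) = √(√414587 + 1/135) = √(1/135 + √414587)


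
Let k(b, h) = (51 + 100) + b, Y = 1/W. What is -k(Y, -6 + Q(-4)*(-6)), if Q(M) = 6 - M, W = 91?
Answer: -13742/91 ≈ -151.01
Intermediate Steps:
Y = 1/91 ≈ 0.010989
k(b, h) = 151 + b
-k(Y, -6 + Q(-4)*(-6)) = -(151 + 1/91) = -1*13742/91 = -13742/91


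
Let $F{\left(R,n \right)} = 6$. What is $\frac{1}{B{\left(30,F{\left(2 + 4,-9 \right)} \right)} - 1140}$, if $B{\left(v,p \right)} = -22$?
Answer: $- \frac{1}{1162} \approx -0.00086058$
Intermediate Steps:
$\frac{1}{B{\left(30,F{\left(2 + 4,-9 \right)} \right)} - 1140} = \frac{1}{-22 - 1140} = \frac{1}{-1162} = - \frac{1}{1162}$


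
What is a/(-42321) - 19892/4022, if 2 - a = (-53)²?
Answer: -415279789/85107531 ≈ -4.8795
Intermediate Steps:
a = -2807 (a = 2 - 1*(-53)² = 2 - 1*2809 = 2 - 2809 = -2807)
a/(-42321) - 19892/4022 = -2807/(-42321) - 19892/4022 = -2807*(-1/42321) - 19892*1/4022 = 2807/42321 - 9946/2011 = -415279789/85107531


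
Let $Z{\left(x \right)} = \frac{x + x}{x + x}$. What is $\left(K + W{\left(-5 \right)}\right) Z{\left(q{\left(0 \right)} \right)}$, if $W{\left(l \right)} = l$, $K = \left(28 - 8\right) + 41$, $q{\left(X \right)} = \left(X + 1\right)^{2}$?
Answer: $56$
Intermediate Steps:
$q{\left(X \right)} = \left(1 + X\right)^{2}$
$Z{\left(x \right)} = 1$ ($Z{\left(x \right)} = \frac{2 x}{2 x} = 2 x \frac{1}{2 x} = 1$)
$K = 61$ ($K = 20 + 41 = 61$)
$\left(K + W{\left(-5 \right)}\right) Z{\left(q{\left(0 \right)} \right)} = \left(61 - 5\right) 1 = 56 \cdot 1 = 56$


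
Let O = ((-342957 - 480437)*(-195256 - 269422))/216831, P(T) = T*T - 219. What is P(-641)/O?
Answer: 44522126061/191306538566 ≈ 0.23273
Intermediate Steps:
P(T) = -219 + T² (P(T) = T² - 219 = -219 + T²)
O = 382613077132/216831 (O = -823394*(-464678)*(1/216831) = 382613077132*(1/216831) = 382613077132/216831 ≈ 1.7646e+6)
P(-641)/O = (-219 + (-641)²)/(382613077132/216831) = (-219 + 410881)*(216831/382613077132) = 410662*(216831/382613077132) = 44522126061/191306538566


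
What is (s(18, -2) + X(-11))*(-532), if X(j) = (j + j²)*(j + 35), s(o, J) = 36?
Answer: -1423632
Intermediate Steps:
X(j) = (35 + j)*(j + j²) (X(j) = (j + j²)*(35 + j) = (35 + j)*(j + j²))
(s(18, -2) + X(-11))*(-532) = (36 - 11*(35 + (-11)² + 36*(-11)))*(-532) = (36 - 11*(35 + 121 - 396))*(-532) = (36 - 11*(-240))*(-532) = (36 + 2640)*(-532) = 2676*(-532) = -1423632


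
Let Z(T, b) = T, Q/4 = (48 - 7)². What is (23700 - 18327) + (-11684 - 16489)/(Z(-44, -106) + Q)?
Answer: 35863467/6680 ≈ 5368.8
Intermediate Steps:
Q = 6724 (Q = 4*(48 - 7)² = 4*41² = 4*1681 = 6724)
(23700 - 18327) + (-11684 - 16489)/(Z(-44, -106) + Q) = (23700 - 18327) + (-11684 - 16489)/(-44 + 6724) = 5373 - 28173/6680 = 35863467/6680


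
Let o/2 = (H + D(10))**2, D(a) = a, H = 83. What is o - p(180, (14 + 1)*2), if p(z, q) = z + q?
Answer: 17088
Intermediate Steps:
p(z, q) = q + z
o = 17298 (o = 2*(83 + 10)**2 = 2*93**2 = 2*8649 = 17298)
o - p(180, (14 + 1)*2) = 17298 - ((14 + 1)*2 + 180) = 17298 - (15*2 + 180) = 17298 - (30 + 180) = 17298 - 1*210 = 17298 - 210 = 17088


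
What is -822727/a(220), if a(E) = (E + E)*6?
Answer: -822727/2640 ≈ -311.64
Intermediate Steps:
a(E) = 12*E (a(E) = (2*E)*6 = 12*E)
-822727/a(220) = -822727/(12*220) = -822727/2640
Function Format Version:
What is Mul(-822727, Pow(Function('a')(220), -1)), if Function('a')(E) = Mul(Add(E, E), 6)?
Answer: Rational(-822727, 2640) ≈ -311.64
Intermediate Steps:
Function('a')(E) = Mul(12, E) (Function('a')(E) = Mul(Mul(2, E), 6) = Mul(12, E))
Mul(-822727, Pow(Function('a')(220), -1)) = Mul(-822727, Pow(Mul(12, 220), -1)) = Mul(-822727, Pow(2640, -1)) = Mul(-822727, Rational(1, 2640)) = Rational(-822727, 2640)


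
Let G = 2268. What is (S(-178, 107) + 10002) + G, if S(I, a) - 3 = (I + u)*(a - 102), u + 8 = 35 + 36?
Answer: 11698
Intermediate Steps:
u = 63 (u = -8 + (35 + 36) = -8 + 71 = 63)
S(I, a) = 3 + (-102 + a)*(63 + I) (S(I, a) = 3 + (I + 63)*(a - 102) = 3 + (63 + I)*(-102 + a) = 3 + (-102 + a)*(63 + I))
(S(-178, 107) + 10002) + G = ((-6423 - 102*(-178) + 63*107 - 178*107) + 10002) + 2268 = ((-6423 + 18156 + 6741 - 19046) + 10002) + 2268 = (-572 + 10002) + 2268 = 9430 + 2268 = 11698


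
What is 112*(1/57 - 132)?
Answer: -842576/57 ≈ -14782.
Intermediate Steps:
112*(1/57 - 132) = 112*(-7523/57) = -842576/57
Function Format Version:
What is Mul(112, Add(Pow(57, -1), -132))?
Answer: Rational(-842576, 57) ≈ -14782.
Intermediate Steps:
Mul(112, Add(Pow(57, -1), -132)) = Mul(112, Add(Rational(1, 57), -132)) = Mul(112, Rational(-7523, 57)) = Rational(-842576, 57)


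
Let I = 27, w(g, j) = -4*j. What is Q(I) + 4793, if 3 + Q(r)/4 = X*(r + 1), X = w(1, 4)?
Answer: 2989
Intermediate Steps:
X = -16 (X = -4*4 = -16)
Q(r) = -76 - 64*r (Q(r) = -12 + 4*(-16*(r + 1)) = -12 + 4*(-16*(1 + r)) = -12 + 4*(-16 - 16*r) = -12 + (-64 - 64*r) = -76 - 64*r)
Q(I) + 4793 = (-76 - 64*27) + 4793 = (-76 - 1728) + 4793 = -1804 + 4793 = 2989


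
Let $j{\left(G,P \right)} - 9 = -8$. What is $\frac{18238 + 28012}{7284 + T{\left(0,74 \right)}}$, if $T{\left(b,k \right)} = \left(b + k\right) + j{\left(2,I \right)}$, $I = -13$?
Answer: $\frac{46250}{7359} \approx 6.2848$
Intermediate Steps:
$j{\left(G,P \right)} = 1$ ($j{\left(G,P \right)} = 9 - 8 = 1$)
$T{\left(b,k \right)} = 1 + b + k$ ($T{\left(b,k \right)} = \left(b + k\right) + 1 = 1 + b + k$)
$\frac{18238 + 28012}{7284 + T{\left(0,74 \right)}} = \frac{18238 + 28012}{7284 + \left(1 + 0 + 74\right)} = \frac{46250}{7284 + 75} = \frac{46250}{7359}$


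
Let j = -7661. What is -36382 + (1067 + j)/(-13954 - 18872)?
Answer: -199044823/5471 ≈ -36382.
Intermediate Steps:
-36382 + (1067 + j)/(-13954 - 18872) = -36382 + (1067 - 7661)/(-13954 - 18872) = -36382 - 6594/(-32826) = -36382 - 6594*(-1/32826) = -36382 + 1099/5471 = -199044823/5471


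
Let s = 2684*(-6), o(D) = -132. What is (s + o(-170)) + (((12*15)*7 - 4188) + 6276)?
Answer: -12888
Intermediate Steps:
s = -16104
(s + o(-170)) + (((12*15)*7 - 4188) + 6276) = (-16104 - 132) + (((12*15)*7 - 4188) + 6276) = -16236 + ((180*7 - 4188) + 6276) = -16236 + ((1260 - 4188) + 6276) = -16236 + (-2928 + 6276) = -16236 + 3348 = -12888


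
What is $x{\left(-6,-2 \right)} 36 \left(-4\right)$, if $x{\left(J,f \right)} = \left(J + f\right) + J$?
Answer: $2016$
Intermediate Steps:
$x{\left(J,f \right)} = f + 2 J$
$x{\left(-6,-2 \right)} 36 \left(-4\right) = \left(-2 + 2 \left(-6\right)\right) 36 \left(-4\right) = \left(-2 - 12\right) 36 \left(-4\right) = \left(-14\right) 36 \left(-4\right) = \left(-504\right) \left(-4\right) = 2016$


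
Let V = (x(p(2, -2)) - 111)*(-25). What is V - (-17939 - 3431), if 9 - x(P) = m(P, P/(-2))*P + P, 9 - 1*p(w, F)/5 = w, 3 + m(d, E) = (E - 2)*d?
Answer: -1150035/2 ≈ -5.7502e+5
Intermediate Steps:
m(d, E) = -3 + d*(-2 + E) (m(d, E) = -3 + (E - 2)*d = -3 + (-2 + E)*d = -3 + d*(-2 + E))
p(w, F) = 45 - 5*w
x(P) = 9 - P - P*(-3 - 2*P - P**2/2) (x(P) = 9 - ((-3 - 2*P + (P/(-2))*P)*P + P) = 9 - ((-3 - 2*P + (P*(-1/2))*P)*P + P) = 9 - ((-3 - 2*P + (-P/2)*P)*P + P) = 9 - ((-3 - 2*P - P**2/2)*P + P) = 9 - (P*(-3 - 2*P - P**2/2) + P) = 9 - (P + P*(-3 - 2*P - P**2/2)) = 9 + (-P - P*(-3 - 2*P - P**2/2)) = 9 - P - P*(-3 - 2*P - P**2/2))
V = -1192775/2 (V = ((9 + (45 - 5*2)**3/2 + 2*(45 - 5*2) + 2*(45 - 5*2)**2) - 111)*(-25) = ((9 + (45 - 10)**3/2 + 2*(45 - 10) + 2*(45 - 10)**2) - 111)*(-25) = ((9 + (1/2)*35**3 + 2*35 + 2*35**2) - 111)*(-25) = ((9 + (1/2)*42875 + 70 + 2*1225) - 111)*(-25) = ((9 + 42875/2 + 70 + 2450) - 111)*(-25) = (47933/2 - 111)*(-25) = (47711/2)*(-25) = -1192775/2 ≈ -5.9639e+5)
V - (-17939 - 3431) = -1192775/2 - (-17939 - 3431) = -1192775/2 - 1*(-21370) = -1192775/2 + 21370 = -1150035/2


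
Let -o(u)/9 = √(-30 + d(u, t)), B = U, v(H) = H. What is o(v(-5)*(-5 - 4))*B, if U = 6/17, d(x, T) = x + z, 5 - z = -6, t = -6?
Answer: -54*√26/17 ≈ -16.197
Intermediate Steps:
z = 11 (z = 5 - 1*(-6) = 5 + 6 = 11)
d(x, T) = 11 + x (d(x, T) = x + 11 = 11 + x)
U = 6/17 (U = 6*(1/17) = 6/17 ≈ 0.35294)
B = 6/17 ≈ 0.35294
o(u) = -9*√(-19 + u) (o(u) = -9*√(-30 + (11 + u)) = -9*√(-19 + u))
o(v(-5)*(-5 - 4))*B = -9*√(-19 - 5*(-5 - 4))*(6/17) = -9*√(-19 - 5*(-9))*(6/17) = -9*√(-19 + 45)*(6/17) = -9*√26*(6/17) = -54*√26/17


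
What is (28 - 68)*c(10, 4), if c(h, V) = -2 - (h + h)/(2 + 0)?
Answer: 480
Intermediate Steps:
c(h, V) = -2 - h (c(h, V) = -2 - 2*h/2 = -2 - h)
(28 - 68)*c(10, 4) = (28 - 68)*(-2 - 1*10) = -40*(-2 - 10) = -40*(-12) = 480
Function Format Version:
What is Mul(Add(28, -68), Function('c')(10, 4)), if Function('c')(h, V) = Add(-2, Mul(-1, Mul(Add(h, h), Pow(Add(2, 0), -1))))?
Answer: 480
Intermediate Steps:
Function('c')(h, V) = Add(-2, Mul(-1, h)) (Function('c')(h, V) = Add(-2, Mul(-1, Mul(Mul(2, h), Pow(2, -1)))) = Add(-2, Mul(-1, Mul(Mul(2, h), Rational(1, 2)))) = Add(-2, Mul(-1, h)))
Mul(Add(28, -68), Function('c')(10, 4)) = Mul(Add(28, -68), Add(-2, Mul(-1, 10))) = Mul(-40, Add(-2, -10)) = Mul(-40, -12) = 480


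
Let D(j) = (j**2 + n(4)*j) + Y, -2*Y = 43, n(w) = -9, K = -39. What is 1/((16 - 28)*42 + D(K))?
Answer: 2/2693 ≈ 0.00074267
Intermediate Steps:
Y = -43/2 (Y = -1/2*43 = -43/2 ≈ -21.500)
D(j) = -43/2 + j**2 - 9*j (D(j) = (j**2 - 9*j) - 43/2 = -43/2 + j**2 - 9*j)
1/((16 - 28)*42 + D(K)) = 1/((16 - 28)*42 + (-43/2 + (-39)**2 - 9*(-39))) = 1/(-12*42 + (-43/2 + 1521 + 351)) = 1/(-504 + 3701/2) = 1/(2693/2) = 2/2693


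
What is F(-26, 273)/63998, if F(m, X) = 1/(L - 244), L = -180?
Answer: -1/27135152 ≈ -3.6853e-8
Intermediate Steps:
F(m, X) = -1/424 (F(m, X) = 1/(-180 - 244) = 1/(-424) = -1/424)
F(-26, 273)/63998 = -1/424/63998 = -1/424*1/63998 = -1/27135152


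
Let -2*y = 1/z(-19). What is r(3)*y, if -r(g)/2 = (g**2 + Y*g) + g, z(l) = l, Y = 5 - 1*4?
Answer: -15/19 ≈ -0.78947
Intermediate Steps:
Y = 1 (Y = 5 - 4 = 1)
r(g) = -4*g - 2*g**2 (r(g) = -2*((g**2 + 1*g) + g) = -2*((g**2 + g) + g) = -2*((g + g**2) + g) = -2*(g**2 + 2*g) = -4*g - 2*g**2)
y = 1/38 (y = -1/2/(-19) = -1/2*(-1/19) = 1/38 ≈ 0.026316)
r(3)*y = -2*3*(2 + 3)*(1/38) = -2*3*5*(1/38) = -30*1/38 = -15/19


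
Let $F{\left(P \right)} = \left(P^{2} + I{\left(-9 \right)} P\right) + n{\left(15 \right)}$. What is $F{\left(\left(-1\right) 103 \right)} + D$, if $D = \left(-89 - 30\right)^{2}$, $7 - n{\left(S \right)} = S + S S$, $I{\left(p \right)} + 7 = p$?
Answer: $26185$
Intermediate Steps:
$I{\left(p \right)} = -7 + p$
$n{\left(S \right)} = 7 - S - S^{2}$ ($n{\left(S \right)} = 7 - \left(S + S S\right) = 7 - \left(S + S^{2}\right) = 7 - S - S^{2}$)
$D = 14161$ ($D = \left(-119\right)^{2} = 14161$)
$F{\left(P \right)} = -233 + P^{2} - 16 P$ ($F{\left(P \right)} = \left(P^{2} + \left(-7 - 9\right) P\right) - 233 = \left(P^{2} - 16 P\right) - 233 = -233 + P^{2} - 16 P$)
$F{\left(\left(-1\right) 103 \right)} + D = \left(-233 + \left(\left(-1\right) 103\right)^{2} - 16 \left(\left(-1\right) 103\right)\right) + 14161 = \left(-233 + \left(-103\right)^{2} - -1648\right) + 14161 = \left(-233 + 10609 + 1648\right) + 14161 = 12024 + 14161 = 26185$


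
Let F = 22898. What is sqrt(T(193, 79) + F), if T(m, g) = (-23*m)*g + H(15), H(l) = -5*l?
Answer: I*sqrt(327858) ≈ 572.59*I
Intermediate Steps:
T(m, g) = -75 - 23*g*m (T(m, g) = (-23*m)*g - 5*15 = -23*g*m - 75 = -75 - 23*g*m)
sqrt(T(193, 79) + F) = sqrt((-75 - 23*79*193) + 22898) = sqrt((-75 - 350681) + 22898) = sqrt(-350756 + 22898) = sqrt(-327858) = I*sqrt(327858)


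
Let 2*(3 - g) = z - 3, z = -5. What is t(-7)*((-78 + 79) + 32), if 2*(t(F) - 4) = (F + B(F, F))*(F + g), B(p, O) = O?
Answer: 132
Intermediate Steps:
g = 7 (g = 3 - (-5 - 3)/2 = 3 - 1/2*(-8) = 3 + 4 = 7)
t(F) = 4 + F*(7 + F) (t(F) = 4 + ((F + F)*(F + 7))/2 = 4 + ((2*F)*(7 + F))/2 = 4 + (2*F*(7 + F))/2 = 4 + F*(7 + F))
t(-7)*((-78 + 79) + 32) = (4 + (-7)**2 + 7*(-7))*((-78 + 79) + 32) = (4 + 49 - 49)*(1 + 32) = 4*33 = 132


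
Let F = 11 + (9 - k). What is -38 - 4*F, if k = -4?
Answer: -134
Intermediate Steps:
F = 24 (F = 11 + (9 - 1*(-4)) = 11 + (9 + 4) = 11 + 13 = 24)
-38 - 4*F = -38 - 4*24 = -38 - 96 = -134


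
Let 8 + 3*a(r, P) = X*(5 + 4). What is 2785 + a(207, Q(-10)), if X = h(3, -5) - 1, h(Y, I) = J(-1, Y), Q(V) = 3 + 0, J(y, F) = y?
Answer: 8329/3 ≈ 2776.3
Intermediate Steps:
Q(V) = 3
h(Y, I) = -1
X = -2 (X = -1 - 1 = -2)
a(r, P) = -26/3 (a(r, P) = -8/3 + (-2*(5 + 4))/3 = -8/3 + (-2*9)/3 = -8/3 + (1/3)*(-18) = -8/3 - 6 = -26/3)
2785 + a(207, Q(-10)) = 2785 - 26/3 = 8329/3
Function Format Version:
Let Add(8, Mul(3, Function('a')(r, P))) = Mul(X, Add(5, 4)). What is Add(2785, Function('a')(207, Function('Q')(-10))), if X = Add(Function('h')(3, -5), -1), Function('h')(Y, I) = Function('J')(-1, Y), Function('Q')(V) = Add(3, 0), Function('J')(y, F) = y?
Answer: Rational(8329, 3) ≈ 2776.3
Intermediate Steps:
Function('Q')(V) = 3
Function('h')(Y, I) = -1
X = -2 (X = Add(-1, -1) = -2)
Function('a')(r, P) = Rational(-26, 3) (Function('a')(r, P) = Add(Rational(-8, 3), Mul(Rational(1, 3), Mul(-2, Add(5, 4)))) = Add(Rational(-8, 3), Mul(Rational(1, 3), Mul(-2, 9))) = Add(Rational(-8, 3), Mul(Rational(1, 3), -18)) = Add(Rational(-8, 3), -6) = Rational(-26, 3))
Add(2785, Function('a')(207, Function('Q')(-10))) = Add(2785, Rational(-26, 3)) = Rational(8329, 3)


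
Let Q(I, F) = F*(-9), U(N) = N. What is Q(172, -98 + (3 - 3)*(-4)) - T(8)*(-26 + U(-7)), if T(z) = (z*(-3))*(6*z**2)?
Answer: -303246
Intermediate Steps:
Q(I, F) = -9*F
T(z) = -18*z**3 (T(z) = (-3*z)*(6*z**2) = -18*z**3)
Q(172, -98 + (3 - 3)*(-4)) - T(8)*(-26 + U(-7)) = -9*(-98 + (3 - 3)*(-4)) - (-18*8**3)*(-26 - 7) = -9*(-98 + 0*(-4)) - (-18*512)*(-33) = -9*(-98 + 0) - (-9216)*(-33) = -9*(-98) - 1*304128 = 882 - 304128 = -303246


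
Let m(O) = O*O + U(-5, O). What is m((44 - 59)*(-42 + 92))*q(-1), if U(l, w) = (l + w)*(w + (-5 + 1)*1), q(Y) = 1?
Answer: 1131770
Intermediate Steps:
U(l, w) = (-4 + w)*(l + w) (U(l, w) = (l + w)*(w - 4*1) = (l + w)*(w - 4) = (l + w)*(-4 + w) = (-4 + w)*(l + w))
m(O) = 20 - 9*O + 2*O**2 (m(O) = O*O + (O**2 - 4*(-5) - 4*O - 5*O) = O**2 + (O**2 + 20 - 4*O - 5*O) = O**2 + (20 + O**2 - 9*O) = 20 - 9*O + 2*O**2)
m((44 - 59)*(-42 + 92))*q(-1) = (20 - 9*(44 - 59)*(-42 + 92) + 2*((44 - 59)*(-42 + 92))**2)*1 = (20 - (-135)*50 + 2*(-15*50)**2)*1 = (20 - 9*(-750) + 2*(-750)**2)*1 = (20 + 6750 + 2*562500)*1 = (20 + 6750 + 1125000)*1 = 1131770*1 = 1131770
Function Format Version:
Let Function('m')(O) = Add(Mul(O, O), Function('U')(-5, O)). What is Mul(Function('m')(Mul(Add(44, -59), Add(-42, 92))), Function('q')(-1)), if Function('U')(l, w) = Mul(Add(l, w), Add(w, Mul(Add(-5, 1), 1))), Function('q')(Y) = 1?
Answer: 1131770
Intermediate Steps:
Function('U')(l, w) = Mul(Add(-4, w), Add(l, w)) (Function('U')(l, w) = Mul(Add(l, w), Add(w, Mul(-4, 1))) = Mul(Add(l, w), Add(w, -4)) = Mul(Add(l, w), Add(-4, w)) = Mul(Add(-4, w), Add(l, w)))
Function('m')(O) = Add(20, Mul(-9, O), Mul(2, Pow(O, 2))) (Function('m')(O) = Add(Mul(O, O), Add(Pow(O, 2), Mul(-4, -5), Mul(-4, O), Mul(-5, O))) = Add(Pow(O, 2), Add(Pow(O, 2), 20, Mul(-4, O), Mul(-5, O))) = Add(Pow(O, 2), Add(20, Pow(O, 2), Mul(-9, O))) = Add(20, Mul(-9, O), Mul(2, Pow(O, 2))))
Mul(Function('m')(Mul(Add(44, -59), Add(-42, 92))), Function('q')(-1)) = Mul(Add(20, Mul(-9, Mul(Add(44, -59), Add(-42, 92))), Mul(2, Pow(Mul(Add(44, -59), Add(-42, 92)), 2))), 1) = Mul(Add(20, Mul(-9, Mul(-15, 50)), Mul(2, Pow(Mul(-15, 50), 2))), 1) = Mul(Add(20, Mul(-9, -750), Mul(2, Pow(-750, 2))), 1) = Mul(Add(20, 6750, Mul(2, 562500)), 1) = Mul(Add(20, 6750, 1125000), 1) = Mul(1131770, 1) = 1131770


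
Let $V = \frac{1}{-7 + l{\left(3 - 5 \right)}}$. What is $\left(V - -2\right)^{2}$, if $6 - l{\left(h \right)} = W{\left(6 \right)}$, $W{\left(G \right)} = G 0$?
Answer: $1$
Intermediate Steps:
$W{\left(G \right)} = 0$
$l{\left(h \right)} = 6$ ($l{\left(h \right)} = 6 - 0 = 6 + 0 = 6$)
$V = -1$ ($V = \frac{1}{-7 + 6} = \frac{1}{-1} = -1$)
$\left(V - -2\right)^{2} = \left(-1 - -2\right)^{2} = \left(-1 + \left(-2 + 4\right)\right)^{2} = \left(-1 + 2\right)^{2} = 1^{2} = 1$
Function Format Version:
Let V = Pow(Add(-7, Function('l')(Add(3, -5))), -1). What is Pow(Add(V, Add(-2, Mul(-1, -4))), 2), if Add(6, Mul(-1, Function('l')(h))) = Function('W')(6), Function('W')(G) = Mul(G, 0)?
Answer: 1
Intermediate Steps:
Function('W')(G) = 0
Function('l')(h) = 6 (Function('l')(h) = Add(6, Mul(-1, 0)) = Add(6, 0) = 6)
V = -1 (V = Pow(Add(-7, 6), -1) = Pow(-1, -1) = -1)
Pow(Add(V, Add(-2, Mul(-1, -4))), 2) = Pow(Add(-1, Add(-2, Mul(-1, -4))), 2) = Pow(Add(-1, Add(-2, 4)), 2) = Pow(Add(-1, 2), 2) = Pow(1, 2) = 1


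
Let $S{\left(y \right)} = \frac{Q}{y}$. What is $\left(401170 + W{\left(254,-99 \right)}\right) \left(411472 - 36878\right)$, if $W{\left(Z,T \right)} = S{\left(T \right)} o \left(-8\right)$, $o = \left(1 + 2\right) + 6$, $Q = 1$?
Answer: $150276147412$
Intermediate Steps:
$o = 9$ ($o = 3 + 6 = 9$)
$S{\left(y \right)} = \frac{1}{y}$ ($S{\left(y \right)} = 1 \frac{1}{y} = \frac{1}{y}$)
$W{\left(Z,T \right)} = - \frac{72}{T}$ ($W{\left(Z,T \right)} = \frac{1}{T} 9 \left(-8\right) = \frac{9}{T} \left(-8\right) = - \frac{72}{T}$)
$\left(401170 + W{\left(254,-99 \right)}\right) \left(411472 - 36878\right) = \left(401170 - \frac{72}{-99}\right) \left(411472 - 36878\right) = \left(401170 - - \frac{8}{11}\right) \left(411472 + \left(-51165 + 14287\right)\right) = \left(401170 + \frac{8}{11}\right) \left(411472 - 36878\right) = \frac{4412878}{11} \cdot 374594 = 150276147412$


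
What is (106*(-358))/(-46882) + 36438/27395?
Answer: 1373935888/642166195 ≈ 2.1395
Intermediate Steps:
(106*(-358))/(-46882) + 36438/27395 = -37948*(-1/46882) + 36438*(1/27395) = 18974/23441 + 36438/27395 = 1373935888/642166195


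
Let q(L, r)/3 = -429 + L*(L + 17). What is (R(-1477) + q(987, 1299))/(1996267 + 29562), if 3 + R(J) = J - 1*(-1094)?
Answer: 2971171/2025829 ≈ 1.4666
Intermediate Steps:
R(J) = 1091 + J (R(J) = -3 + (J - 1*(-1094)) = -3 + (J + 1094) = -3 + (1094 + J) = 1091 + J)
q(L, r) = -1287 + 3*L*(17 + L) (q(L, r) = 3*(-429 + L*(L + 17)) = 3*(-429 + L*(17 + L)) = -1287 + 3*L*(17 + L))
(R(-1477) + q(987, 1299))/(1996267 + 29562) = ((1091 - 1477) + (-1287 + 3*987² + 51*987))/(1996267 + 29562) = (-386 + (-1287 + 3*974169 + 50337))/2025829 = (-386 + (-1287 + 2922507 + 50337))*(1/2025829) = (-386 + 2971557)*(1/2025829) = 2971171*(1/2025829) = 2971171/2025829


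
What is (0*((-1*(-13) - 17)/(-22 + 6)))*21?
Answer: 0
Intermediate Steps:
(0*((-1*(-13) - 17)/(-22 + 6)))*21 = (0*((13 - 17)/(-16)))*21 = (0*(-4*(-1/16)))*21 = (0*(¼))*21 = 0*21 = 0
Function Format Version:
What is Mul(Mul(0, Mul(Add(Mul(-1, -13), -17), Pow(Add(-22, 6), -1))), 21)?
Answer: 0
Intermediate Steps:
Mul(Mul(0, Mul(Add(Mul(-1, -13), -17), Pow(Add(-22, 6), -1))), 21) = Mul(Mul(0, Mul(Add(13, -17), Pow(-16, -1))), 21) = Mul(Mul(0, Mul(-4, Rational(-1, 16))), 21) = Mul(Mul(0, Rational(1, 4)), 21) = Mul(0, 21) = 0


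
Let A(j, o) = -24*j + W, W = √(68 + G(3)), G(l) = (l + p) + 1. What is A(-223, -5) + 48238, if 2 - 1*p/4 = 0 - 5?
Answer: 53600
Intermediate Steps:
p = 28 (p = 8 - 4*(0 - 5) = 8 - 4*(-5) = 8 + 20 = 28)
G(l) = 29 + l (G(l) = (l + 28) + 1 = (28 + l) + 1 = 29 + l)
W = 10 (W = √(68 + (29 + 3)) = √(68 + 32) = √100 = 10)
A(j, o) = 10 - 24*j (A(j, o) = -24*j + 10 = 10 - 24*j)
A(-223, -5) + 48238 = (10 - 24*(-223)) + 48238 = (10 + 5352) + 48238 = 5362 + 48238 = 53600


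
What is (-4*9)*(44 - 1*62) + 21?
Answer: 669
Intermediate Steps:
(-4*9)*(44 - 1*62) + 21 = -36*(44 - 62) + 21 = -36*(-18) + 21 = 648 + 21 = 669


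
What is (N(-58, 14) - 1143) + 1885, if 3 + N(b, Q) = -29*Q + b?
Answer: 275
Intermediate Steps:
N(b, Q) = -3 + b - 29*Q (N(b, Q) = -3 + (-29*Q + b) = -3 + (b - 29*Q) = -3 + b - 29*Q)
(N(-58, 14) - 1143) + 1885 = ((-3 - 58 - 29*14) - 1143) + 1885 = ((-3 - 58 - 406) - 1143) + 1885 = (-467 - 1143) + 1885 = -1610 + 1885 = 275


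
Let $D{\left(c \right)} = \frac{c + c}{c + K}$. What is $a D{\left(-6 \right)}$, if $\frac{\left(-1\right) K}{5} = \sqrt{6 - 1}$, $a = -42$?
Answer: $\frac{3024}{89} - \frac{2520 \sqrt{5}}{89} \approx -29.336$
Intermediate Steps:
$K = - 5 \sqrt{5}$ ($K = - 5 \sqrt{6 - 1} = - 5 \sqrt{5} \approx -11.18$)
$D{\left(c \right)} = \frac{2 c}{c - 5 \sqrt{5}}$ ($D{\left(c \right)} = \frac{c + c}{c - 5 \sqrt{5}} = \frac{2 c}{c - 5 \sqrt{5}}$)
$a D{\left(-6 \right)} = - 42 \cdot 2 \left(-6\right) \frac{1}{-6 - 5 \sqrt{5}} = - 42 \left(- \frac{12}{-6 - 5 \sqrt{5}}\right) = \frac{504}{-6 - 5 \sqrt{5}}$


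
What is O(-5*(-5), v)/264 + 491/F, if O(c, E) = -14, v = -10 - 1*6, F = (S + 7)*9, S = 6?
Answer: 21331/5148 ≈ 4.1436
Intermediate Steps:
F = 117 (F = (6 + 7)*9 = 13*9 = 117)
v = -16 (v = -10 - 6 = -16)
O(-5*(-5), v)/264 + 491/F = -14/264 + 491/117 = -14*1/264 + 491*(1/117) = -7/132 + 491/117 = 21331/5148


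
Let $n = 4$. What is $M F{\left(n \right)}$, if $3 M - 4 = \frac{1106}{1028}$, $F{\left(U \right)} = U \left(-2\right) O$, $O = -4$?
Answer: $\frac{41744}{771} \approx 54.143$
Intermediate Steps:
$F{\left(U \right)} = 8 U$ ($F{\left(U \right)} = U \left(-2\right) \left(-4\right) = - 2 U \left(-4\right) = 8 U$)
$M = \frac{2609}{1542}$ ($M = \frac{4}{3} + \frac{1106 \cdot \frac{1}{1028}}{3} = \frac{4}{3} + \frac{1}{3} \cdot \frac{553}{514} = \frac{4}{3} + \frac{553}{1542} = \frac{2609}{1542} \approx 1.692$)
$M F{\left(n \right)} = \frac{2609 \cdot 8 \cdot 4}{1542} = \frac{2609}{1542} \cdot 32 = \frac{41744}{771}$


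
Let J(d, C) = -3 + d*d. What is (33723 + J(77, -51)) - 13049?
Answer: 26600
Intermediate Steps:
J(d, C) = -3 + d²
(33723 + J(77, -51)) - 13049 = (33723 + (-3 + 77²)) - 13049 = (33723 + (-3 + 5929)) - 13049 = (33723 + 5926) - 13049 = 39649 - 13049 = 26600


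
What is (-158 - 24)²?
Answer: 33124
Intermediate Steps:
(-158 - 24)² = (-182)² = 33124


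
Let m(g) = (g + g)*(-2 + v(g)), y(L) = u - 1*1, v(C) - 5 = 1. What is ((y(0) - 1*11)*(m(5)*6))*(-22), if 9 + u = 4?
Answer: 89760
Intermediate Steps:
u = -5 (u = -9 + 4 = -5)
v(C) = 6 (v(C) = 5 + 1 = 6)
y(L) = -6 (y(L) = -5 - 1*1 = -5 - 1 = -6)
m(g) = 8*g (m(g) = (g + g)*(-2 + 6) = (2*g)*4 = 8*g)
((y(0) - 1*11)*(m(5)*6))*(-22) = ((-6 - 1*11)*((8*5)*6))*(-22) = ((-6 - 11)*(40*6))*(-22) = -17*240*(-22) = -4080*(-22) = 89760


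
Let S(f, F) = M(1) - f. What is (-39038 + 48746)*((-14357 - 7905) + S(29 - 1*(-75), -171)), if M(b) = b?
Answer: -217119420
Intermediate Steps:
S(f, F) = 1 - f
(-39038 + 48746)*((-14357 - 7905) + S(29 - 1*(-75), -171)) = (-39038 + 48746)*((-14357 - 7905) + (1 - (29 - 1*(-75)))) = 9708*(-22262 + (1 - (29 + 75))) = 9708*(-22262 + (1 - 1*104)) = 9708*(-22262 + (1 - 104)) = 9708*(-22262 - 103) = 9708*(-22365) = -217119420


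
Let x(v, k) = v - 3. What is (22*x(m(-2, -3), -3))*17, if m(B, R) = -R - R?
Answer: 1122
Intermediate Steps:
m(B, R) = -2*R
x(v, k) = -3 + v
(22*x(m(-2, -3), -3))*17 = (22*(-3 - 2*(-3)))*17 = (22*(-3 + 6))*17 = (22*3)*17 = 66*17 = 1122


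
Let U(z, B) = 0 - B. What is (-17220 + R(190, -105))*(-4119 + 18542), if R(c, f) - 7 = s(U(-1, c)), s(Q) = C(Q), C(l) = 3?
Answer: -248219830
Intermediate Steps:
U(z, B) = -B
s(Q) = 3
R(c, f) = 10 (R(c, f) = 7 + 3 = 10)
(-17220 + R(190, -105))*(-4119 + 18542) = (-17220 + 10)*(-4119 + 18542) = -17210*14423 = -248219830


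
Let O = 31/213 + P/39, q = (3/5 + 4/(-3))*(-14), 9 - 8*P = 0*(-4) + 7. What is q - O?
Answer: 560153/55380 ≈ 10.115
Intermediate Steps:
P = 1/4 (P = 9/8 - (0*(-4) + 7)/8 = 9/8 - (0 + 7)/8 = 9/8 - 1/8*7 = 9/8 - 7/8 = 1/4 ≈ 0.25000)
q = 154/15 (q = (3*(1/5) + 4*(-1/3))*(-14) = (3/5 - 4/3)*(-14) = -11/15*(-14) = 154/15 ≈ 10.267)
O = 561/3692 (O = 31/213 + (1/4)/39 = 31*(1/213) + (1/4)*(1/39) = 31/213 + 1/156 = 561/3692 ≈ 0.15195)
q - O = 154/15 - 1*561/3692 = 154/15 - 561/3692 = 560153/55380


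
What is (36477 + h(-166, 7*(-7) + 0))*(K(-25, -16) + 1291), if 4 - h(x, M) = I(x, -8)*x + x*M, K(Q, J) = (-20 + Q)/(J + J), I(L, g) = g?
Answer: 1117424783/32 ≈ 3.4920e+7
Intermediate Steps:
K(Q, J) = (-20 + Q)/(2*J) (K(Q, J) = (-20 + Q)/((2*J)) = (-20 + Q)*(1/(2*J)) = (-20 + Q)/(2*J))
h(x, M) = 4 + 8*x - M*x (h(x, M) = 4 - (-8*x + x*M) = 4 - (-8*x + M*x) = 4 + (8*x - M*x) = 4 + 8*x - M*x)
(36477 + h(-166, 7*(-7) + 0))*(K(-25, -16) + 1291) = (36477 + (4 + 8*(-166) - 1*(7*(-7) + 0)*(-166)))*((½)*(-20 - 25)/(-16) + 1291) = (36477 + (4 - 1328 - 1*(-49 + 0)*(-166)))*((½)*(-1/16)*(-45) + 1291) = (36477 + (4 - 1328 - 1*(-49)*(-166)))*(45/32 + 1291) = (36477 + (4 - 1328 - 8134))*(41357/32) = (36477 - 9458)*(41357/32) = 27019*(41357/32) = 1117424783/32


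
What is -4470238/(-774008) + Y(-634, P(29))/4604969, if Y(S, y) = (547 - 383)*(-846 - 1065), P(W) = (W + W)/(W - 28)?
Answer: 10171365104695/1782141422876 ≈ 5.7074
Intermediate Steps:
P(W) = 2*W/(-28 + W) (P(W) = (2*W)/(-28 + W) = 2*W/(-28 + W))
Y(S, y) = -313404 (Y(S, y) = 164*(-1911) = -313404)
-4470238/(-774008) + Y(-634, P(29))/4604969 = -4470238/(-774008) - 313404/4604969 = -4470238*(-1/774008) - 313404*1/4604969 = 2235119/387004 - 313404/4604969 = 10171365104695/1782141422876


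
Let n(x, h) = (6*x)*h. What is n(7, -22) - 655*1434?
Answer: -940194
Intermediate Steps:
n(x, h) = 6*h*x
n(7, -22) - 655*1434 = 6*(-22)*7 - 655*1434 = -924 - 939270 = -940194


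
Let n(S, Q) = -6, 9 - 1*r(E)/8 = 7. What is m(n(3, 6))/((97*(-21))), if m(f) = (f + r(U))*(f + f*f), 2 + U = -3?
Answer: -100/679 ≈ -0.14728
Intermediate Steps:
U = -5 (U = -2 - 3 = -5)
r(E) = 16 (r(E) = 72 - 8*7 = 72 - 56 = 16)
m(f) = (16 + f)*(f + f²) (m(f) = (f + 16)*(f + f*f) = (16 + f)*(f + f²))
m(n(3, 6))/((97*(-21))) = (-6*(16 + (-6)² + 17*(-6)))/((97*(-21))) = -6*(16 + 36 - 102)/(-2037) = -6*(-50)*(-1/2037) = 300*(-1/2037) = -100/679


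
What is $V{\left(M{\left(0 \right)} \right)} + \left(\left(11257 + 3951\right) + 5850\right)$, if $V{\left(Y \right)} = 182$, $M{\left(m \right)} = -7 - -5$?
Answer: $21240$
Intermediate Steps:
$M{\left(m \right)} = -2$ ($M{\left(m \right)} = -7 + 5 = -2$)
$V{\left(M{\left(0 \right)} \right)} + \left(\left(11257 + 3951\right) + 5850\right) = 182 + \left(\left(11257 + 3951\right) + 5850\right) = 182 + \left(15208 + 5850\right) = 182 + 21058 = 21240$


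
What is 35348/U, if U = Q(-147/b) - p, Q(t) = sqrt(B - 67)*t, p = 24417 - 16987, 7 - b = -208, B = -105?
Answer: -35291664125/7418169242 + 6495195*I*sqrt(43)/7418169242 ≈ -4.7575 + 0.0057416*I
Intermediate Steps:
b = 215 (b = 7 - 1*(-208) = 7 + 208 = 215)
p = 7430
Q(t) = 2*I*t*sqrt(43) (Q(t) = sqrt(-105 - 67)*t = sqrt(-172)*t = (2*I*sqrt(43))*t = 2*I*t*sqrt(43))
U = -7430 - 294*I*sqrt(43)/215 (U = 2*I*(-147/215)*sqrt(43) - 1*7430 = 2*I*(-147*1/215)*sqrt(43) - 7430 = 2*I*(-147/215)*sqrt(43) - 7430 = -294*I*sqrt(43)/215 - 7430 = -7430 - 294*I*sqrt(43)/215 ≈ -7430.0 - 8.9669*I)
35348/U = 35348/(-7430 - 294*I*sqrt(43)/215)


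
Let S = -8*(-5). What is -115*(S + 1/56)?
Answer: -257715/56 ≈ -4602.1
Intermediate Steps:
S = 40
-115*(S + 1/56) = -115*(40 + 1/56) = -115*2241/56 = -257715/56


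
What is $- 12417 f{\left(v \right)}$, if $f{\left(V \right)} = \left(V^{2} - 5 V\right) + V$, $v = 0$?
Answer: $0$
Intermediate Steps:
$f{\left(V \right)} = V^{2} - 4 V$
$- 12417 f{\left(v \right)} = - 12417 \cdot 0 \left(-4 + 0\right) = - 12417 \cdot 0 \left(-4\right) = \left(-12417\right) 0 = 0$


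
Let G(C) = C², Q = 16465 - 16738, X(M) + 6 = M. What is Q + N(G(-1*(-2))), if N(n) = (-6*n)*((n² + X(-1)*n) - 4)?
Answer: 111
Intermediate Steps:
X(M) = -6 + M
Q = -273
N(n) = -6*n*(-4 + n² - 7*n) (N(n) = (-6*n)*((n² + (-6 - 1)*n) - 4) = (-6*n)*((n² - 7*n) - 4) = (-6*n)*(-4 + n² - 7*n) = -6*n*(-4 + n² - 7*n))
Q + N(G(-1*(-2))) = -273 + 6*(-1*(-2))²*(4 - ((-1*(-2))²)² + 7*(-1*(-2))²) = -273 + 6*2²*(4 - (2²)² + 7*2²) = -273 + 6*4*(4 - 1*4² + 7*4) = -273 + 6*4*(4 - 1*16 + 28) = -273 + 6*4*(4 - 16 + 28) = -273 + 6*4*16 = -273 + 384 = 111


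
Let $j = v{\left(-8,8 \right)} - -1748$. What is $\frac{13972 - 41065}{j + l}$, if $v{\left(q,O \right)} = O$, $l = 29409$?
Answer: $- \frac{27093}{31165} \approx -0.86934$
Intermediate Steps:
$j = 1756$ ($j = 8 - -1748 = 8 + 1748 = 1756$)
$\frac{13972 - 41065}{j + l} = \frac{13972 - 41065}{1756 + 29409} = - \frac{27093}{31165}$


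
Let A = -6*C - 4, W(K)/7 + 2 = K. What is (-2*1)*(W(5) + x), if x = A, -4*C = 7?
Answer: -55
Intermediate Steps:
C = -7/4 (C = -¼*7 = -7/4 ≈ -1.7500)
W(K) = -14 + 7*K
A = 13/2 (A = -6*(-7/4) - 4 = 21/2 - 4 = 13/2 ≈ 6.5000)
x = 13/2 ≈ 6.5000
(-2*1)*(W(5) + x) = (-2*1)*((-14 + 7*5) + 13/2) = -2*((-14 + 35) + 13/2) = -2*(21 + 13/2) = -2*55/2 = -55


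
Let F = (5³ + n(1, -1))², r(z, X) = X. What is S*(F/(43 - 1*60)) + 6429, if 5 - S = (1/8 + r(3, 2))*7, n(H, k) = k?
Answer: 261131/17 ≈ 15361.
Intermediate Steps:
S = -79/8 (S = 5 - (1/8 + 2)*7 = 5 - (⅛ + 2)*7 = 5 - 17*7/8 = 5 - 1*119/8 = 5 - 119/8 = -79/8 ≈ -9.8750)
F = 15376 (F = (5³ - 1)² = (125 - 1)² = 124² = 15376)
S*(F/(43 - 1*60)) + 6429 = -151838/(43 - 1*60) + 6429 = -151838/(43 - 60) + 6429 = -151838/(-17) + 6429 = -151838*(-1)/17 + 6429 = -79/8*(-15376/17) + 6429 = 151838/17 + 6429 = 261131/17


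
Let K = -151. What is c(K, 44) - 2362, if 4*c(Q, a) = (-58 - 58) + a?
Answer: -2380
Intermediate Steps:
c(Q, a) = -29 + a/4 (c(Q, a) = ((-58 - 58) + a)/4 = (-116 + a)/4 = -29 + a/4)
c(K, 44) - 2362 = (-29 + (¼)*44) - 2362 = (-29 + 11) - 2362 = -18 - 2362 = -2380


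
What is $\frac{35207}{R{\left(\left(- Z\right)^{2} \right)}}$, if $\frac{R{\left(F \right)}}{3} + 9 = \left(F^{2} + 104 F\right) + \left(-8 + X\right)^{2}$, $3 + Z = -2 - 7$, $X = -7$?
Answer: $\frac{35207}{107784} \approx 0.32664$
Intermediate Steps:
$Z = -12$ ($Z = -3 - 9 = -12$)
$R{\left(F \right)} = 648 + 3 F^{2} + 312 F$ ($R{\left(F \right)} = -27 + 3 \left(\left(F^{2} + 104 F\right) + \left(-8 - 7\right)^{2}\right) = -27 + 3 \left(\left(F^{2} + 104 F\right) + \left(-15\right)^{2}\right) = -27 + 3 \left(\left(F^{2} + 104 F\right) + 225\right) = -27 + 3 \left(225 + F^{2} + 104 F\right) = -27 + \left(675 + 3 F^{2} + 312 F\right) = 648 + 3 F^{2} + 312 F$)
$\frac{35207}{R{\left(\left(- Z\right)^{2} \right)}} = \frac{35207}{648 + 3 \left(\left(\left(-1\right) \left(-12\right)\right)^{2}\right)^{2} + 312 \left(\left(-1\right) \left(-12\right)\right)^{2}} = \frac{35207}{648 + 3 \left(12^{2}\right)^{2} + 312 \cdot 12^{2}} = \frac{35207}{648 + 3 \cdot 144^{2} + 312 \cdot 144} = \frac{35207}{648 + 3 \cdot 20736 + 44928} = \frac{35207}{648 + 62208 + 44928} = \frac{35207}{107784}$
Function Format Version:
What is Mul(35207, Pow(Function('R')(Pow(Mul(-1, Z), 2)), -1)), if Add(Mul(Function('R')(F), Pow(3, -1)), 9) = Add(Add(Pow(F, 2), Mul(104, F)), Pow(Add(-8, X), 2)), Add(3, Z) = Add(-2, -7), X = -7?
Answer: Rational(35207, 107784) ≈ 0.32664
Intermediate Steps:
Z = -12 (Z = Add(-3, Add(-2, -7)) = Add(-3, -9) = -12)
Function('R')(F) = Add(648, Mul(3, Pow(F, 2)), Mul(312, F)) (Function('R')(F) = Add(-27, Mul(3, Add(Add(Pow(F, 2), Mul(104, F)), Pow(Add(-8, -7), 2)))) = Add(-27, Mul(3, Add(Add(Pow(F, 2), Mul(104, F)), Pow(-15, 2)))) = Add(-27, Mul(3, Add(Add(Pow(F, 2), Mul(104, F)), 225))) = Add(-27, Mul(3, Add(225, Pow(F, 2), Mul(104, F)))) = Add(-27, Add(675, Mul(3, Pow(F, 2)), Mul(312, F))) = Add(648, Mul(3, Pow(F, 2)), Mul(312, F)))
Mul(35207, Pow(Function('R')(Pow(Mul(-1, Z), 2)), -1)) = Mul(35207, Pow(Add(648, Mul(3, Pow(Pow(Mul(-1, -12), 2), 2)), Mul(312, Pow(Mul(-1, -12), 2))), -1)) = Mul(35207, Pow(Add(648, Mul(3, Pow(Pow(12, 2), 2)), Mul(312, Pow(12, 2))), -1)) = Mul(35207, Pow(Add(648, Mul(3, Pow(144, 2)), Mul(312, 144)), -1)) = Mul(35207, Pow(Add(648, Mul(3, 20736), 44928), -1)) = Mul(35207, Pow(Add(648, 62208, 44928), -1)) = Mul(35207, Pow(107784, -1)) = Mul(35207, Rational(1, 107784)) = Rational(35207, 107784)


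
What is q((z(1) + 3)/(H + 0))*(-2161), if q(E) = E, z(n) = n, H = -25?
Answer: 8644/25 ≈ 345.76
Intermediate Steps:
q((z(1) + 3)/(H + 0))*(-2161) = ((1 + 3)/(-25 + 0))*(-2161) = (4/(-25))*(-2161) = (4*(-1/25))*(-2161) = -4/25*(-2161) = 8644/25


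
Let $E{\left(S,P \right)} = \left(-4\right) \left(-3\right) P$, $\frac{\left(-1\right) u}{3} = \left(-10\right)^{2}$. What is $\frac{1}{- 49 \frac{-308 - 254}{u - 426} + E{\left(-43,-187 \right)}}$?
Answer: $- \frac{363}{828341} \approx -0.00043823$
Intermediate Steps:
$u = -300$ ($u = - 3 \left(-10\right)^{2} = \left(-3\right) 100 = -300$)
$E{\left(S,P \right)} = 12 P$
$\frac{1}{- 49 \frac{-308 - 254}{u - 426} + E{\left(-43,-187 \right)}} = \frac{1}{- 49 \frac{-308 - 254}{-300 - 426} + 12 \left(-187\right)} = \frac{1}{- 49 \left(- \frac{562}{-726}\right) - 2244} = \frac{1}{- 49 \left(\left(-562\right) \left(- \frac{1}{726}\right)\right) - 2244} = \frac{1}{\left(-49\right) \frac{281}{363} - 2244} = \frac{1}{- \frac{13769}{363} - 2244} = \frac{1}{- \frac{828341}{363}} = - \frac{363}{828341}$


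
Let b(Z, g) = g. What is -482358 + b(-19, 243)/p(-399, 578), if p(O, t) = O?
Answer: -64153695/133 ≈ -4.8236e+5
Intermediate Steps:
-482358 + b(-19, 243)/p(-399, 578) = -482358 + 243/(-399) = -482358 + 243*(-1/399) = -482358 - 81/133 = -64153695/133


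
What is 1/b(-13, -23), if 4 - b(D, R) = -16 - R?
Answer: -1/3 ≈ -0.33333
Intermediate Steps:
b(D, R) = 20 + R (b(D, R) = 4 - (-16 - R) = 4 + (16 + R) = 20 + R)
1/b(-13, -23) = 1/(20 - 23) = 1/(-3) = -1/3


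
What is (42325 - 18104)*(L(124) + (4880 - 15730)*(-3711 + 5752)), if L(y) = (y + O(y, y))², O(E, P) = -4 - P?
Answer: -536370024314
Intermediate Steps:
L(y) = 16 (L(y) = (y + (-4 - y))² = (-4)² = 16)
(42325 - 18104)*(L(124) + (4880 - 15730)*(-3711 + 5752)) = (42325 - 18104)*(16 + (4880 - 15730)*(-3711 + 5752)) = 24221*(16 - 10850*2041) = 24221*(16 - 22144850) = 24221*(-22144834) = -536370024314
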